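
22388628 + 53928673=76317301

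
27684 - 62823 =-35139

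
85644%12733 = 9246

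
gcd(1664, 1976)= 104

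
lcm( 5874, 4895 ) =29370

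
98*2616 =256368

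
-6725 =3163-9888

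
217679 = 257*847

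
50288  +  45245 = 95533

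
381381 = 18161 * 21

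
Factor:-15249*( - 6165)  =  94010085 = 3^3*5^1*13^1*17^1*23^1*137^1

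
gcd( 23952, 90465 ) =3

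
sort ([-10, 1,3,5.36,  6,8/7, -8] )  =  [ - 10,-8, 1,8/7, 3, 5.36, 6 ]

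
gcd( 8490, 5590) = 10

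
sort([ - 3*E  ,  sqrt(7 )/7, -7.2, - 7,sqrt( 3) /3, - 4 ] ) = [ - 3*  E, - 7.2 , - 7, - 4, sqrt(7)/7, sqrt(3)/3]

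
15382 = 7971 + 7411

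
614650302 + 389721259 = 1004371561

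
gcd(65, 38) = 1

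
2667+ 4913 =7580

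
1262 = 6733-5471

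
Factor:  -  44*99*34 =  - 2^3*3^2*11^2*17^1=- 148104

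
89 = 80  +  9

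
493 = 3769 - 3276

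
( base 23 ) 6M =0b10100000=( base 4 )2200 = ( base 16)a0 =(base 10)160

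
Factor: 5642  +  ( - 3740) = 2^1*3^1*317^1 =1902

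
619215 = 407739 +211476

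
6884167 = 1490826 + 5393341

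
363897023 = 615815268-251918245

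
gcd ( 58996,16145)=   1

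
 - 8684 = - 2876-5808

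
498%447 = 51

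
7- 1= 6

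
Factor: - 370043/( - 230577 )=3^( - 1 )*151^( - 1 )*727^1 = 727/453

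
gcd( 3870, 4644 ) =774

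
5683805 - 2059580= 3624225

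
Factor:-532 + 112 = -420 = -  2^2*3^1*5^1*7^1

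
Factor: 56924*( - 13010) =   -  2^3*5^1*7^1*19^1*107^1*1301^1= - 740581240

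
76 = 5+71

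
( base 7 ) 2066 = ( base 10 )734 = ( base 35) KY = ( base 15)33E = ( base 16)2DE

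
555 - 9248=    - 8693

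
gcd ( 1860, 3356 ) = 4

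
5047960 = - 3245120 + 8293080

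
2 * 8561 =17122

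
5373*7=37611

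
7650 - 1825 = 5825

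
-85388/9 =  - 9488  +  4/9 = -  9487.56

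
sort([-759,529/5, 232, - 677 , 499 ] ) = [ - 759,-677 , 529/5, 232, 499] 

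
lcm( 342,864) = 16416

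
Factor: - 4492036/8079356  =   - 43^ ( - 1 )*103^1*107^( - 1)*439^( - 1 )*10903^1 = - 1123009/2019839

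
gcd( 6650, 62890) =190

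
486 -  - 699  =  1185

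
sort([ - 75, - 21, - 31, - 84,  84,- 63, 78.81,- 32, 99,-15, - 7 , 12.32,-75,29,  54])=[-84, - 75,  -  75, - 63,-32 , - 31, - 21, - 15, - 7, 12.32 , 29, 54, 78.81, 84, 99]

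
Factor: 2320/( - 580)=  - 2^2= - 4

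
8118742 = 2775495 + 5343247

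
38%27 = 11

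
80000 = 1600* 50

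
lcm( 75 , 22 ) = 1650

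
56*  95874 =5368944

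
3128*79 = 247112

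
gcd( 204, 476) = 68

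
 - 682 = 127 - 809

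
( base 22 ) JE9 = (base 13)443A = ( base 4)2110221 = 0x2529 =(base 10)9513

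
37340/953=37340/953 =39.18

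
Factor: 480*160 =76800 = 2^10*3^1*5^2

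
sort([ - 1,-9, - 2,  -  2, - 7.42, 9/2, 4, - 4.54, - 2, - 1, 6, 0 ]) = [ - 9,- 7.42, - 4.54,-2,  -  2, -2, - 1 , - 1,0, 4, 9/2 , 6 ] 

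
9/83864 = 9/83864 = 0.00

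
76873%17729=5957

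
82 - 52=30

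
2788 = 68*41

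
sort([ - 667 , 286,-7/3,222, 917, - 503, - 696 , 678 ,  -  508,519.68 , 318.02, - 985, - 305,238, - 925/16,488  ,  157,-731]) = [ - 985, - 731, - 696,-667,-508, - 503, - 305, - 925/16, - 7/3,157,222, 238,286  ,  318.02, 488,519.68, 678,917] 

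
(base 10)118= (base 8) 166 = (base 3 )11101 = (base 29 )42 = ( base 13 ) 91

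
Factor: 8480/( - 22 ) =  -2^4 * 5^1*11^( - 1 ) *53^1= - 4240/11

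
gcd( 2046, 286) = 22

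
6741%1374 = 1245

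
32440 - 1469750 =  -1437310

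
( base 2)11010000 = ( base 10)208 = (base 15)DD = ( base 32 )6G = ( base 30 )6s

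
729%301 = 127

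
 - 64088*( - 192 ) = 12304896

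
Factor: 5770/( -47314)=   -  5/41 = -  5^1*41^( - 1)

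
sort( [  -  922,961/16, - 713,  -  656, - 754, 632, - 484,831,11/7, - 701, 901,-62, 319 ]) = [ -922, - 754, - 713,  -  701, - 656,  -  484,  -  62, 11/7, 961/16, 319, 632,831,901 ] 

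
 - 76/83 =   -  76/83= - 0.92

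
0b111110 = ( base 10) 62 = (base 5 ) 222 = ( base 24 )2E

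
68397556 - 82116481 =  - 13718925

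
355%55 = 25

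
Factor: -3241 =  - 7^1*463^1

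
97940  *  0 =0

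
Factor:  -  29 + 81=52 = 2^2*13^1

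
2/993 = 2/993= 0.00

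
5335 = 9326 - 3991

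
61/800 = 61/800 = 0.08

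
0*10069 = 0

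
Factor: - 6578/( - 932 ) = 3289/466= 2^( - 1 )*11^1 * 13^1*23^1*233^( - 1 )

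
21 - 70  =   - 49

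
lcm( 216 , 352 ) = 9504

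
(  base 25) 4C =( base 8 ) 160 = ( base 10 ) 112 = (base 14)80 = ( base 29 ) 3p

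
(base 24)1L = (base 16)2D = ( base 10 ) 45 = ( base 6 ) 113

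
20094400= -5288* ( - 3800)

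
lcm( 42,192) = 1344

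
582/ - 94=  - 7 + 38/47 = - 6.19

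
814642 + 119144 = 933786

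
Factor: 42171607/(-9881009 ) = - 59^1*714773^1*9881009^( - 1 )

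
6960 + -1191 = 5769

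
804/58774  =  402/29387  =  0.01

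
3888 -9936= - 6048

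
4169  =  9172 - 5003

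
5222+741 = 5963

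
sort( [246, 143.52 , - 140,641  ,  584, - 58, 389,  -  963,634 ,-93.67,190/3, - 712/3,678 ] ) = [ - 963, -712/3, - 140, - 93.67, - 58, 190/3, 143.52,  246, 389, 584,634, 641, 678 ] 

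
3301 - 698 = 2603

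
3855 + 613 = 4468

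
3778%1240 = 58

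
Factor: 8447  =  8447^1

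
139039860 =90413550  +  48626310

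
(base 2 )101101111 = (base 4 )11233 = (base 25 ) eh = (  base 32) bf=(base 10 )367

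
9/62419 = 9/62419 = 0.00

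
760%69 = 1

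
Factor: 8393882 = 2^1*7^1*103^1*5821^1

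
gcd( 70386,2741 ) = 1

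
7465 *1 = 7465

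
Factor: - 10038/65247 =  - 2^1 * 13^( - 1) = -2/13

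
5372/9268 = 1343/2317  =  0.58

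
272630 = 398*685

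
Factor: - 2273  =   - 2273^1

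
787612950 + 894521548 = 1682134498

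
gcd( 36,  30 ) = 6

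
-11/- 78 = 11/78  =  0.14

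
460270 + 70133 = 530403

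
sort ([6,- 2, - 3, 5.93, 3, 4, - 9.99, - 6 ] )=[-9.99 , - 6,-3 , - 2, 3,4,5.93, 6 ]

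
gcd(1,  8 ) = 1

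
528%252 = 24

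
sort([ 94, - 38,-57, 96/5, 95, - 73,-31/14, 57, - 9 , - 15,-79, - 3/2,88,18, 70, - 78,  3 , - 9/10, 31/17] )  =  [ - 79, - 78, - 73, - 57, - 38, - 15, - 9 , - 31/14,-3/2, - 9/10,31/17,3, 18 , 96/5,57,70,88,94, 95]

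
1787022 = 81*22062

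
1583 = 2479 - 896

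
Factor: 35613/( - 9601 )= - 3^3*1319^1*9601^( - 1)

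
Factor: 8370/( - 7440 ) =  - 2^( - 3 ) * 3^2 = - 9/8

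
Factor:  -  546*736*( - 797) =2^6*3^1*7^1 * 13^1 *23^1*797^1 = 320279232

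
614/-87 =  - 8+82/87 = -7.06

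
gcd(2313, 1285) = 257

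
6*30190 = 181140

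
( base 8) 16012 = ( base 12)41A2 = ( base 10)7178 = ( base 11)5436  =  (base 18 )142E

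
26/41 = 26/41= 0.63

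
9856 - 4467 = 5389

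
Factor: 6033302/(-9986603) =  - 2^1*11^1*107^1*233^1 * 761^( - 1 )*1193^(  -  1) = - 548482/907873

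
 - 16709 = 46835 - 63544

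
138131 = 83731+54400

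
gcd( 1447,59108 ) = 1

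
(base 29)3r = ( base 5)424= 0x72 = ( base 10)114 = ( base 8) 162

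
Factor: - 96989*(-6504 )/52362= 2^2*3^ ( - 1) * 271^1*2909^(- 1)*96989^1  =  105136076/8727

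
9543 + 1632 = 11175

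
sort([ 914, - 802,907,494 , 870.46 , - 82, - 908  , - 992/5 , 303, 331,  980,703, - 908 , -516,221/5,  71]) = [ - 908, - 908, - 802, - 516, - 992/5 , - 82,221/5 , 71,303, 331  ,  494, 703, 870.46,907, 914,980]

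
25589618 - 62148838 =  - 36559220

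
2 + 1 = 3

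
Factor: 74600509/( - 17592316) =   -  2^ ( - 2)*7^( - 1)*37^( -1)*16981^( - 1)*74600509^1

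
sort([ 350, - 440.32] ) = [ - 440.32, 350]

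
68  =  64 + 4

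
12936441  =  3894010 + 9042431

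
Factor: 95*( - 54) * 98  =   - 2^2*3^3*5^1*7^2*19^1= - 502740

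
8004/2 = 4002=4002.00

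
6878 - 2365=4513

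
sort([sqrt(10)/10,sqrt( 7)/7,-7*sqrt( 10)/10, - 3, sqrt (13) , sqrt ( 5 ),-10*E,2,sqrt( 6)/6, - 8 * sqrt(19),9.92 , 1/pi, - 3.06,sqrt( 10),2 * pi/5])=[ - 8*sqrt (19),-10*E, - 3.06, - 3, - 7*sqrt( 10 ) /10,  sqrt ( 10)/10,1/pi,sqrt( 7) /7,  sqrt( 6 )/6,2*pi/5,2 , sqrt(5),  sqrt( 10),sqrt(13),9.92 ]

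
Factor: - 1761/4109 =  - 3^1*7^( - 1) = - 3/7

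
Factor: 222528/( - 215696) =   -  228/221 = - 2^2* 3^1*13^( - 1) * 17^( - 1 )*19^1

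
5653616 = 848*6667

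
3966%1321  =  3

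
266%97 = 72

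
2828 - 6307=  - 3479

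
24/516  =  2/43 = 0.05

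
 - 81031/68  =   - 81031/68 = - 1191.63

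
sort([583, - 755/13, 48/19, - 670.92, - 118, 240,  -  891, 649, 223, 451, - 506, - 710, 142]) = [ - 891  , - 710,  -  670.92,-506, - 118,  -  755/13,  48/19, 142, 223,  240, 451,583,649]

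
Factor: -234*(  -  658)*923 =2^2*3^2*7^1 * 13^2*47^1*71^1 = 142116156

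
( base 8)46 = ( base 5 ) 123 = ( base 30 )18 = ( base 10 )38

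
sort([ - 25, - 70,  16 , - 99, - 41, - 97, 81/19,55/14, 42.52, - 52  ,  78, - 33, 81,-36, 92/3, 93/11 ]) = [-99, - 97, -70, - 52,-41,  -  36, - 33 ,-25,55/14,81/19, 93/11,16, 92/3, 42.52, 78,81]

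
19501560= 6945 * 2808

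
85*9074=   771290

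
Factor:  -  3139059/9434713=  -  3^1 * 7^1*11^1 * 101^( - 1 ) * 107^1*109^(  -  1 )* 127^1 * 857^(- 1 ) 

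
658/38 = 329/19 = 17.32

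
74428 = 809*92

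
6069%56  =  21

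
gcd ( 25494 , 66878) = 14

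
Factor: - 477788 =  - 2^2*119447^1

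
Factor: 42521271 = 3^1*13^1*179^1*6091^1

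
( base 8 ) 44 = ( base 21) 1f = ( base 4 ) 210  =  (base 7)51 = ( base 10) 36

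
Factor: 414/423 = 46/47= 2^1*23^1*47^( - 1 ) 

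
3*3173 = 9519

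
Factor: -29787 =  - 3^1 * 9929^1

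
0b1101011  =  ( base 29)3k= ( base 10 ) 107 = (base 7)212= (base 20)57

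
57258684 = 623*91908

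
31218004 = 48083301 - 16865297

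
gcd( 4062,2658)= 6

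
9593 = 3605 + 5988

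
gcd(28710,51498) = 18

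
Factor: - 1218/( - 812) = 3/2 = 2^( - 1)*3^1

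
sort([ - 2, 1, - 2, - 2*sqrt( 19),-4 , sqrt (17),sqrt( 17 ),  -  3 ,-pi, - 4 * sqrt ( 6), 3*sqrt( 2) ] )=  [ - 4*sqrt( 6), - 2*sqrt( 19 ), - 4,-pi, - 3, - 2,-2, 1 , sqrt (17), sqrt ( 17 ), 3*sqrt( 2)]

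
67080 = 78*860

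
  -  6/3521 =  - 6/3521  =  -0.00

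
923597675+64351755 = 987949430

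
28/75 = 28/75=0.37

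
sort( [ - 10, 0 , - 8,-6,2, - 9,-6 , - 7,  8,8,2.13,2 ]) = [ - 10, - 9, - 8, -7,- 6, - 6,0, 2,2, 2.13,8 , 8] 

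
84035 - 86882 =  - 2847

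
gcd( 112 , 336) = 112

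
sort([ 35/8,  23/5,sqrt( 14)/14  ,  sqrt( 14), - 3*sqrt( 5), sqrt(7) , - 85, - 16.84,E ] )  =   [-85, - 16.84, - 3*sqrt (5), sqrt( 14)/14,sqrt( 7),E,  sqrt( 14), 35/8,23/5]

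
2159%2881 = 2159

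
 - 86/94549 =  - 1 + 94463/94549 = - 0.00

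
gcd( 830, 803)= 1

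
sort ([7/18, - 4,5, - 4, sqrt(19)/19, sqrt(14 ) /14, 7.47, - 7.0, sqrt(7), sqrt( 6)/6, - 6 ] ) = [ - 7.0,-6, - 4, - 4,sqrt ( 19) /19,sqrt( 14 ) /14,7/18,sqrt( 6)/6,sqrt(7),  5, 7.47] 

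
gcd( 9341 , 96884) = 1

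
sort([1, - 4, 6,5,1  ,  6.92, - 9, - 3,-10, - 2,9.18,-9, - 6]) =[ - 10, - 9, - 9, - 6, - 4, - 3, - 2, 1, 1,5, 6,6.92,9.18]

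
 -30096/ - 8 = 3762/1=3762.00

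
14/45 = 14/45 = 0.31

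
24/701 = 24/701 = 0.03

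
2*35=70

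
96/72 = 1 + 1/3 = 1.33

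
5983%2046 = 1891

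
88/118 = 44/59 = 0.75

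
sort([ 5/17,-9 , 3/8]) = [ -9,5/17,3/8]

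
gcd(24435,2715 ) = 2715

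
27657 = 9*3073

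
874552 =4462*196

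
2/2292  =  1/1146 = 0.00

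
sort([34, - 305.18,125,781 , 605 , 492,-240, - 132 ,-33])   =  [-305.18,-240,  -  132, - 33, 34, 125, 492, 605,781] 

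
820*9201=7544820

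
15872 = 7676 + 8196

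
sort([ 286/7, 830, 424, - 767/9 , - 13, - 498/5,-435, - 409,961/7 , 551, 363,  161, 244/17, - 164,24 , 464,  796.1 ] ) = [ - 435,- 409, - 164, - 498/5, - 767/9, - 13,  244/17, 24,286/7, 961/7,  161,363,424, 464, 551,796.1,830 ]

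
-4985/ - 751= 6 +479/751 = 6.64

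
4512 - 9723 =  - 5211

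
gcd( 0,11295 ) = 11295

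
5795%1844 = 263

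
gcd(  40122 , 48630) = 6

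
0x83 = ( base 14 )95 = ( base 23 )5g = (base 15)8b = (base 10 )131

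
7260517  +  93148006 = 100408523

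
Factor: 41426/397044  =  77/738= 2^(-1 )*3^( - 2 )*7^1*11^1*41^( - 1 )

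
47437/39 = 3649/3 = 1216.33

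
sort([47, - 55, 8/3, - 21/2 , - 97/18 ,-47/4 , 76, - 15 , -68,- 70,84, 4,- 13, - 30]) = [ - 70, - 68, - 55,  -  30,  -  15,-13 , - 47/4, - 21/2,- 97/18, 8/3,4,47,76,84] 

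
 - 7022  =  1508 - 8530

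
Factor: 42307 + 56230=98537 = 211^1*467^1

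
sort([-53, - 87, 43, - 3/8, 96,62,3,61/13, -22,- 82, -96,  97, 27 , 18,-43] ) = [ - 96, - 87, - 82,- 53,-43, - 22, - 3/8,3,61/13, 18,27, 43 , 62, 96, 97] 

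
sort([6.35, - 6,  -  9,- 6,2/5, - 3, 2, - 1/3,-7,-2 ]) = [ - 9,  -  7,-6,-6,- 3, - 2,-1/3,2/5, 2, 6.35]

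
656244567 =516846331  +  139398236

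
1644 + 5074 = 6718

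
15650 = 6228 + 9422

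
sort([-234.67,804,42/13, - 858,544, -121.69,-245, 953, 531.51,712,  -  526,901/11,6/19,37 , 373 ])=[  -  858, - 526,  -  245,-234.67,  -  121.69, 6/19,42/13,37, 901/11,373 , 531.51,  544, 712, 804, 953]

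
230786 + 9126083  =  9356869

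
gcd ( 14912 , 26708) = 4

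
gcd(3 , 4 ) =1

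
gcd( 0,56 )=56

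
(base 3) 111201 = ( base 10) 370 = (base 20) ia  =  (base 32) BI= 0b101110010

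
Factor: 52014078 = 2^1* 3^2*139^1*20789^1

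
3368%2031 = 1337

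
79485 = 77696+1789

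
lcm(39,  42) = 546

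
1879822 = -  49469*(-38)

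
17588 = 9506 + 8082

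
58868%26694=5480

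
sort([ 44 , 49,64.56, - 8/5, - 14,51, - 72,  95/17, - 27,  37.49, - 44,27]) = [ - 72, -44, -27 , - 14, - 8/5, 95/17, 27, 37.49, 44,  49,51, 64.56]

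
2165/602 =2165/602=3.60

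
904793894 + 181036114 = 1085830008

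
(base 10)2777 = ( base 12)1735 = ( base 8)5331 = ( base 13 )1358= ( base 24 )4JH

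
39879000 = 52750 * 756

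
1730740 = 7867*220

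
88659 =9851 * 9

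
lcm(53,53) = 53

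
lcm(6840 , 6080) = 54720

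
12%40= 12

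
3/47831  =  3/47831 = 0.00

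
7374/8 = 3687/4  =  921.75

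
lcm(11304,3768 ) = 11304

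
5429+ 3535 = 8964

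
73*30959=2260007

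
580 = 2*290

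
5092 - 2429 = 2663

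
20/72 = 5/18 = 0.28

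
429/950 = 429/950  =  0.45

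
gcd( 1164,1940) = 388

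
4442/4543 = 4442/4543 = 0.98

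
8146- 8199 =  - 53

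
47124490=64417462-17292972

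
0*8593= 0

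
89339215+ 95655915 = 184995130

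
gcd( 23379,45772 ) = 1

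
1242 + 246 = 1488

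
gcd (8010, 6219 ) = 9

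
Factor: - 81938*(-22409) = 1836148642 = 2^1*53^1*773^1*22409^1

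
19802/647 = 19802/647 = 30.61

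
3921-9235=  - 5314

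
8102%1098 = 416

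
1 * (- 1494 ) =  - 1494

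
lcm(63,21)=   63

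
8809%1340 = 769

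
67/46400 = 67/46400 = 0.00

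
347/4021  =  347/4021 = 0.09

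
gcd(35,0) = 35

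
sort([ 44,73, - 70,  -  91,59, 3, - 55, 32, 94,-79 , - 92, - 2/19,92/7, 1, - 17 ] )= [  -  92,-91,- 79,- 70, - 55, - 17, - 2/19, 1, 3, 92/7, 32,44, 59, 73, 94 ]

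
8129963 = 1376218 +6753745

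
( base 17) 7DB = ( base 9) 3075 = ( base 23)461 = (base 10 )2255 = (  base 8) 4317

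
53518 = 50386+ 3132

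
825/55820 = 165/11164 = 0.01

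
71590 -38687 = 32903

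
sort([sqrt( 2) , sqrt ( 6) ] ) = [sqrt( 2),  sqrt( 6) ]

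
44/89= 44/89  =  0.49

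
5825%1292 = 657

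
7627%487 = 322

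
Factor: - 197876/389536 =  -  2^(-3 )*47^( -1)*191^1=- 191/376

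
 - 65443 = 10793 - 76236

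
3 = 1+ 2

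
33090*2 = 66180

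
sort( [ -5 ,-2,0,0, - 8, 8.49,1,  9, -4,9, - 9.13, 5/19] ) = [ - 9.13,  -  8, - 5,- 4, - 2, 0,0,5/19,1,8.49,9, 9]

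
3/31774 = 3/31774 = 0.00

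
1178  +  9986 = 11164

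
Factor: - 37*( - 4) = 148 = 2^2*37^1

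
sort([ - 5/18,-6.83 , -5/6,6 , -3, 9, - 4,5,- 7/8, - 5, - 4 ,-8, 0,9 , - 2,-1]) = [ - 8,-6.83,-5,- 4,-4,  -  3, - 2, - 1,  -  7/8, - 5/6 , - 5/18,0,5, 6 , 9 , 9 ] 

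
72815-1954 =70861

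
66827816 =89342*748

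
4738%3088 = 1650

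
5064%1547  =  423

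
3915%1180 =375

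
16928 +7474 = 24402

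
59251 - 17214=42037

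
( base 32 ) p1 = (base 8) 1441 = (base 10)801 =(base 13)498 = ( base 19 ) 243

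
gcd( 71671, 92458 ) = 1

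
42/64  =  21/32 = 0.66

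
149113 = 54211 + 94902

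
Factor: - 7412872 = -2^3*109^1*8501^1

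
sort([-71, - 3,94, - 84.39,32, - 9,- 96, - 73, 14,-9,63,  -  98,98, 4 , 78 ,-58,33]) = [  -  98, - 96, - 84.39, - 73, - 71, - 58,-9,  -  9 , - 3, 4,14,32, 33,63,78, 94,98]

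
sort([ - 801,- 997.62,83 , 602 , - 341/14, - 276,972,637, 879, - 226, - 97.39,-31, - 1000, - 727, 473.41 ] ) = [ - 1000,  -  997.62, - 801, - 727, - 276, - 226, - 97.39, - 31, - 341/14,83,473.41, 602,637,879 , 972]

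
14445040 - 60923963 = -46478923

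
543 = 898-355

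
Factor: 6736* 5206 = 35067616 =2^5*19^1*  137^1*421^1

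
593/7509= 593/7509 = 0.08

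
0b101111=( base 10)47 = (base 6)115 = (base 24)1N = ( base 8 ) 57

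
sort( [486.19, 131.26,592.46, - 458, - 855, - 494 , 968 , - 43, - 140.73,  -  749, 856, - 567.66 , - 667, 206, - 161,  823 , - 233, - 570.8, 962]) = [  -  855, - 749,-667, - 570.8, -567.66, - 494, - 458, - 233,- 161, - 140.73,-43,131.26,  206, 486.19,592.46,823, 856, 962, 968]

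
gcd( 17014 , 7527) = 1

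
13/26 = 1/2 = 0.50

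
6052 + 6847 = 12899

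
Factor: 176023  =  176023^1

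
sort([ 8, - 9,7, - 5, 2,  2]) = [ - 9, - 5, 2,2, 7, 8 ] 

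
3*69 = 207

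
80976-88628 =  - 7652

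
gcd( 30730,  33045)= 5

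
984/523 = 1 + 461/523 = 1.88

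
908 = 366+542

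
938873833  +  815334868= 1754208701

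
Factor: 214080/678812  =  2^4*3^1*5^1*761^( - 1 )= 240/761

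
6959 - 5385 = 1574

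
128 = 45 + 83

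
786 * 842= 661812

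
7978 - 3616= 4362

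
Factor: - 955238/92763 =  - 2^1*3^( - 2)*11^ ( - 1)*937^( - 1 )*477619^1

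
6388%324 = 232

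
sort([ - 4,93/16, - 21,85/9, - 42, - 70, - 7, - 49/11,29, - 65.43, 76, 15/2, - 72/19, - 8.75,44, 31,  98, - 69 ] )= [ - 70, - 69, - 65.43, - 42, - 21, -8.75, - 7, - 49/11, - 4, - 72/19, 93/16,15/2, 85/9,  29, 31,  44,76 , 98]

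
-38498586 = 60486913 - 98985499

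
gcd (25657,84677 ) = 1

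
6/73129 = 6/73129 = 0.00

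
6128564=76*80639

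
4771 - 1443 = 3328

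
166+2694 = 2860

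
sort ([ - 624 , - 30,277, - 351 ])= [ - 624, - 351, - 30, 277]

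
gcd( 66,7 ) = 1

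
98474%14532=11282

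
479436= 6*79906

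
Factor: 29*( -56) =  - 2^3*7^1*29^1 = -1624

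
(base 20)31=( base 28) 25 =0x3D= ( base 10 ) 61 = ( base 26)29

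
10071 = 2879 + 7192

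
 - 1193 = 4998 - 6191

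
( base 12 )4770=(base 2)1111101000100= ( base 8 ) 17504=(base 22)gbi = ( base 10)8004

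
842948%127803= 76130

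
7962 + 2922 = 10884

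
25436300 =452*56275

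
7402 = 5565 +1837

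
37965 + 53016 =90981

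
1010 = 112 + 898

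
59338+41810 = 101148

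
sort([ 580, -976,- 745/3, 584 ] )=[  -  976,-745/3, 580,584]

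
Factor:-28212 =-2^2*3^1*2351^1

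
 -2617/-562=4 + 369/562 = 4.66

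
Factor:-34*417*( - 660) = 2^3*3^2*5^1*11^1*17^1*139^1 = 9357480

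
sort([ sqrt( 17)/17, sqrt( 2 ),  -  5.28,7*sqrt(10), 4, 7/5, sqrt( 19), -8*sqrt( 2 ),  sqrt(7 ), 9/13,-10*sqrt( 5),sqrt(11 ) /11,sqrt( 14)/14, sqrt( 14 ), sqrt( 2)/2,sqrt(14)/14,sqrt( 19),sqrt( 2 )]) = [ - 10*sqrt( 5), - 8*sqrt(2), - 5.28, sqrt(17)/17, sqrt(14)/14,sqrt(14)/14, sqrt( 11) /11,  9/13, sqrt( 2)/2,7/5,sqrt( 2), sqrt( 2), sqrt(7 ), sqrt( 14),4,sqrt( 19 ), sqrt( 19)  ,  7*sqrt (10)]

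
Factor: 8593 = 13^1*661^1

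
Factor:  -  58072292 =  -2^2*14518073^1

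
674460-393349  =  281111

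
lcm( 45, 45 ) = 45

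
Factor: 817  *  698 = 2^1*19^1*43^1*349^1 =570266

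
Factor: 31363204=2^2*97^1*80833^1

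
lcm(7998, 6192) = 191952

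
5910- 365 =5545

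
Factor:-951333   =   - 3^1*67^1* 4733^1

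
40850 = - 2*( - 20425)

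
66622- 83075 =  - 16453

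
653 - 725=-72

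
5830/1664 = 2915/832=3.50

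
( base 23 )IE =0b110101100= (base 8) 654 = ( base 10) 428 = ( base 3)120212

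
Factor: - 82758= - 2^1*3^1*13^1*1061^1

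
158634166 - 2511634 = 156122532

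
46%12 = 10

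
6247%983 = 349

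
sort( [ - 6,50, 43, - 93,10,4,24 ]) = [-93,-6, 4, 10, 24, 43 , 50 ] 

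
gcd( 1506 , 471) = 3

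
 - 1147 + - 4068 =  - 5215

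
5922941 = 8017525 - 2094584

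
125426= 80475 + 44951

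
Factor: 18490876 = 2^2*19^1*243301^1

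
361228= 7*51604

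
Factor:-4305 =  - 3^1* 5^1*7^1*41^1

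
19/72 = 19/72  =  0.26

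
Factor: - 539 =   -  7^2* 11^1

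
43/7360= 43/7360 = 0.01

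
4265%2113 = 39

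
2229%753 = 723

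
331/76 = 4 + 27/76 = 4.36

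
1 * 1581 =1581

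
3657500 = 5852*625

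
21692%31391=21692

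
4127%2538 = 1589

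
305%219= 86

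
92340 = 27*3420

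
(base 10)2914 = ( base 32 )2R2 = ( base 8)5542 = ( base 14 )10C2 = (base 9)3887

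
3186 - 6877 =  -3691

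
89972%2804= 244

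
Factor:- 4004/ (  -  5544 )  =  13/18  =  2^ (-1)*3^( - 2)*13^1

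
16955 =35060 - 18105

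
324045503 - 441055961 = - 117010458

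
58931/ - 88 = -670 + 29/88 = - 669.67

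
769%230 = 79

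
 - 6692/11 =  -609 + 7/11 = -608.36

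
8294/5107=1 + 3187/5107 = 1.62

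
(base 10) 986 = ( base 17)370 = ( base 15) 45B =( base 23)1jk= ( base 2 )1111011010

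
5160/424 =645/53 = 12.17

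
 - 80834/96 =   -  843 + 47/48 = - 842.02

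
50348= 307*164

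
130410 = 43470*3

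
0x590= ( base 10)1424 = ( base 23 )2FL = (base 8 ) 2620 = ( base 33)1a5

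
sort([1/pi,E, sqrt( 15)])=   [1/pi , E , sqrt(15)]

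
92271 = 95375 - 3104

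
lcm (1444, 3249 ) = 12996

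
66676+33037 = 99713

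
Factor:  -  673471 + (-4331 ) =- 677802 = -  2^1 * 3^1*112967^1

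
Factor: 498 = 2^1 * 3^1 * 83^1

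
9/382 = 9/382 = 0.02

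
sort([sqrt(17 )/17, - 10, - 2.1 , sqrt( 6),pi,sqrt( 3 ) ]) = [ - 10, - 2.1,sqrt(17) /17,sqrt( 3 ), sqrt(6 ),pi]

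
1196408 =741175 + 455233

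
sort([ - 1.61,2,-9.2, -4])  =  [-9.2, - 4,  -  1.61,2 ] 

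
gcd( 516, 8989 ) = 1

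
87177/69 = 29059/23= 1263.43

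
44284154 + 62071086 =106355240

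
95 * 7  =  665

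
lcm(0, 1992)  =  0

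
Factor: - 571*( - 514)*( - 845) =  - 248002430 = - 2^1*5^1*13^2*257^1*571^1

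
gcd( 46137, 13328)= 7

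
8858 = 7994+864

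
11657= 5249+6408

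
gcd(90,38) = 2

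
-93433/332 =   -  282 + 191/332 = - 281.42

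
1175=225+950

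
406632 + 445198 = 851830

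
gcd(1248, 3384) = 24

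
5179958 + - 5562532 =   -  382574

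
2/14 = 1/7=0.14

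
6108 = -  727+6835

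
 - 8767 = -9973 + 1206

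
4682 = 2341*2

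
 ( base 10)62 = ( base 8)76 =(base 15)42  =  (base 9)68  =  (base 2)111110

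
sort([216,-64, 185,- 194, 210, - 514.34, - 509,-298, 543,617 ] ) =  [ - 514.34,- 509, - 298, - 194, - 64,185, 210,216,  543, 617]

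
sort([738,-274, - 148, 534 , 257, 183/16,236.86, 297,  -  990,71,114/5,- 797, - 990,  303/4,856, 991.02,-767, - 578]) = [ - 990,  -  990,  -  797, - 767, - 578, - 274, - 148,183/16, 114/5,71,303/4,236.86, 257, 297, 534, 738, 856,991.02] 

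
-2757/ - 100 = 27 + 57/100 = 27.57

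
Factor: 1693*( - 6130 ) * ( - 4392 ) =2^4*3^2*5^1*61^1*613^1*1693^1 = 45580571280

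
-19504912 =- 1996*9772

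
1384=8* 173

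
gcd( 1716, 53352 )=156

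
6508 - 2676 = 3832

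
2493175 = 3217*775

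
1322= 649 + 673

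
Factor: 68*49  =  2^2*7^2*17^1 = 3332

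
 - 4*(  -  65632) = 262528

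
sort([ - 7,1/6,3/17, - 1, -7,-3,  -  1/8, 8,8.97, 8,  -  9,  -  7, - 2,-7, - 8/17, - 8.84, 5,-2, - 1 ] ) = [ - 9,-8.84, - 7, - 7, - 7, - 7,-3, - 2,-2,-1, - 1,-8/17, - 1/8,  1/6,3/17,5 , 8, 8 , 8.97]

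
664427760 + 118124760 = 782552520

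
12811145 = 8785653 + 4025492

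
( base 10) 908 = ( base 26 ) 18o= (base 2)1110001100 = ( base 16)38C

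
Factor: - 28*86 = -2408 = - 2^3*7^1*43^1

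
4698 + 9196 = 13894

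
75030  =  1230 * 61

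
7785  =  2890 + 4895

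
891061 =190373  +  700688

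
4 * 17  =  68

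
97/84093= 97/84093 = 0.00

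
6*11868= 71208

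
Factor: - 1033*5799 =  - 5990367=- 3^1*1033^1 * 1933^1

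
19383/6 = 6461/2 = 3230.50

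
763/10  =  76 + 3/10 = 76.30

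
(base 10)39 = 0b100111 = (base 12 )33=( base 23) 1G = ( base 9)43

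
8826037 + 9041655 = 17867692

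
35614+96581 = 132195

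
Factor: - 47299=-7^1*29^1*233^1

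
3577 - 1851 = 1726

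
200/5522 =100/2761= 0.04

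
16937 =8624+8313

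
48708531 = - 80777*( - 603 )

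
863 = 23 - -840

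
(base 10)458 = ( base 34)DG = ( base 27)GQ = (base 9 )558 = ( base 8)712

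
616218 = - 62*( -9939 ) 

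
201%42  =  33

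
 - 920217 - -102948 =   -  817269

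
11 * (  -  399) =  - 4389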